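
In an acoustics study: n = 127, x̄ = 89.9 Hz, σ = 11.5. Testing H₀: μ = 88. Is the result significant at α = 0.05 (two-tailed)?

z = (89.9 - 88)/(11.5/√127) = 1.862. Since |z| ≤ 1.96, not significant at α = 0.05.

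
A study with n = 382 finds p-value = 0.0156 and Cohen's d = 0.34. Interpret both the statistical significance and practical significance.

Statistically significant (p = 0.0156 < 0.05). Cohen's d = 0.34 indicates a small effect size. Both statistical and practical significance should be considered.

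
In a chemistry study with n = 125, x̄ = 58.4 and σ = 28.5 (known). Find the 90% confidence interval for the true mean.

CI = x̄ ± z*(σ/√n) = 58.4 ± 1.645(28.5/√125) = 58.4 ± 4.19 = (54.21, 62.59)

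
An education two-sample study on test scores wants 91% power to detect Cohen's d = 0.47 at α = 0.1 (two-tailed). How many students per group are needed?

z_{α/2} = 1.645, z_β = Φ⁻¹(0.91) = 1.341. For small effect (d = 0.47): n per group = 2(z_{α/2} + z_β)²/d² = 2(1.645 + 1.341)²/0.47² = 80.7 → 81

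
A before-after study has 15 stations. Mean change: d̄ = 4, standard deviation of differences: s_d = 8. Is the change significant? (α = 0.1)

t = d̄/(s_d/√n) = 4/(8/√15) = 1.936. df = 14, critical t = ±1.761. Reject H₀.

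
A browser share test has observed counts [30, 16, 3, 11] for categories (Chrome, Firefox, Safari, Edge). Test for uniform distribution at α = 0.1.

Expected = 15 each. χ² = Σ(O-E)²/E = 25.733. df = 3, critical value = 6.251. Reject H₀.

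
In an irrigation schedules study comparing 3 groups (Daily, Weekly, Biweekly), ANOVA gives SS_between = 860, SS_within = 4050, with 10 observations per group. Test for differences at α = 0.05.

df_between = 2, df_within = 27. F = MS_between/MS_within = 430.0/150.0 = 2.867. F_crit ≈ 3.354. Fail to reject H₀.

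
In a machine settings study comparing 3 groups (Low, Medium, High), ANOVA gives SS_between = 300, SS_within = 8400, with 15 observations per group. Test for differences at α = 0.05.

df_between = 2, df_within = 42. F = MS_between/MS_within = 150.0/200.0 = 0.75. F_crit ≈ 3.22. Fail to reject H₀.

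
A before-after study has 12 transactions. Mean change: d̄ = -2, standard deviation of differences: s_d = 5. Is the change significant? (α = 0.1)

t = d̄/(s_d/√n) = -2/(5/√12) = -1.386. df = 11, critical t = ±1.796. Fail to reject H₀.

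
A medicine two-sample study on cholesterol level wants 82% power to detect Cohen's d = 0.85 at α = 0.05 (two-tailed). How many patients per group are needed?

z_{α/2} = 1.96, z_β = Φ⁻¹(0.82) = 0.915. For large effect (d = 0.85): n per group = 2(z_{α/2} + z_β)²/d² = 2(1.96 + 0.915)²/0.85² = 22.9 → 23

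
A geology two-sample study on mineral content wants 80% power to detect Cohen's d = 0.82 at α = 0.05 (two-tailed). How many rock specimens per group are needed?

z_{α/2} = 1.96, z_β = Φ⁻¹(0.8) = 0.842. For large effect (d = 0.82): n per group = 2(z_{α/2} + z_β)²/d² = 2(1.96 + 0.842)²/0.82² = 23.4 → 24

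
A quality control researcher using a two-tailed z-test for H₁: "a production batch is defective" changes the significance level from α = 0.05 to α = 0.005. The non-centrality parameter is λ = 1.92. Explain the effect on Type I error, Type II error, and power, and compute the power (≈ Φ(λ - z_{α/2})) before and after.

Decreasing α from 0.05 to 0.005:
• Type I error rate decreases (α is the Type I rate by definition).
• Critical value moves from z_{α/2} = 1.96 to 2.807, so power = Φ(λ - z_{α/2}) goes from Φ(1.92 - 1.96) = 0.484 to Φ(1.92 - 2.807) = 0.188.
• Type II error rate β = 1 - power therefore increases (0.516 → 0.812).
Appropriate when false positives are costly — here, scrapping a good batch — wasted material and cost for no reason.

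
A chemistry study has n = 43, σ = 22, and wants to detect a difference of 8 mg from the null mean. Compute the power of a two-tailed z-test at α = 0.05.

SE = σ/√n = 22/√43 = 3.355. Non-centrality λ = d/SE = 8/3.355 = 2.385. Power ≈ Φ(λ - z_{α/2}) = Φ(2.385 - 1.96) = Φ(0.425) = 0.664.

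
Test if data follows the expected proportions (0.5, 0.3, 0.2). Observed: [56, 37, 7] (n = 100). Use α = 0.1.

Expected: [50.0, 30.0, 20.0]. χ² = 10.803. df = 2, critical = 4.605. Reject H₀.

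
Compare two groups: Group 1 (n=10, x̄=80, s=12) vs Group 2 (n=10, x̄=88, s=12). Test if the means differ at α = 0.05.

Pooled sp = 12.0. t = -1.491, df = 18. Critical t = ±2.101. Fail to reject H₀.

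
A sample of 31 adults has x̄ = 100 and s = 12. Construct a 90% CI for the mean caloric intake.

CI = x̄ ± t*(s/√n) = 100 ± 1.697(12/√31) = (96.34, 103.66)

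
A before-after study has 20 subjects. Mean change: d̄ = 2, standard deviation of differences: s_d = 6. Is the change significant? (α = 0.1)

t = d̄/(s_d/√n) = 2/(6/√20) = 1.491. df = 19, critical t = ±1.729. Fail to reject H₀.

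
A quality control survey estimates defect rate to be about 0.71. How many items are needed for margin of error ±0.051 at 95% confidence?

n = z²p(1-p)/E² = 1.96²×0.71×0.29/0.051² = 304.1 → n = 305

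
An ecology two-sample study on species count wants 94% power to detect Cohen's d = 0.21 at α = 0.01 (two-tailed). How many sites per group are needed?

z_{α/2} = 2.576, z_β = Φ⁻¹(0.94) = 1.555. For small effect (d = 0.21): n per group = 2(z_{α/2} + z_β)²/d² = 2(2.576 + 1.555)²/0.21² = 773.9 → 774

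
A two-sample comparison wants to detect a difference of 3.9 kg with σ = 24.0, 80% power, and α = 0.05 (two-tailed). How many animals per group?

n per group = 2(z_α/2 + z_β)²σ²/d² = 2×(1.96 + 0.84)²×24.0²/3.9² = 593.8 → n = 594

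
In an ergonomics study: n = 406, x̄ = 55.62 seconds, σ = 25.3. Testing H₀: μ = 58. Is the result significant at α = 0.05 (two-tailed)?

z = (55.62 - 58)/(25.3/√406) = -1.895. Since |z| ≤ 1.96, not significant at α = 0.05.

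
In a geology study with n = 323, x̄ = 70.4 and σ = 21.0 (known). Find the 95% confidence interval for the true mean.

CI = x̄ ± z*(σ/√n) = 70.4 ± 1.96(21.0/√323) = 70.4 ± 2.29 = (68.11, 72.69)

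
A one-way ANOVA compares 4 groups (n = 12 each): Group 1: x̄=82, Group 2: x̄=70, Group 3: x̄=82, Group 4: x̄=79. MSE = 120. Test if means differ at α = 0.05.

Grand mean = 78.25. SS_between = 1161.0, MS_between = 387.0. F = 3.225, F_crit ≈ 2.816. Reject H₀.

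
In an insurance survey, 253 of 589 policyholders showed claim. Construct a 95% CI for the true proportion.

p̂ = 0.43. CI = p̂ ± z*√(p̂(1-p̂)/n) = (0.39, 0.47)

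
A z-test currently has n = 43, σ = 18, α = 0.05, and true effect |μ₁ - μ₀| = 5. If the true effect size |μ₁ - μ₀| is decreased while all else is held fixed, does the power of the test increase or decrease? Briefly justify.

Power decreases: a smaller true effect decreases the non-centrality λ = |μ₁ - μ₀|/(σ/√n).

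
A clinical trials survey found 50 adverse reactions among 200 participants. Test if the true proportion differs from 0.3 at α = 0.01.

p̂ = 0.25, p₀ = 0.3. z = (p̂ - p₀)/√(p₀(1-p₀)/n) = -1.543. Critical: ±2.576. Fail to reject H₀.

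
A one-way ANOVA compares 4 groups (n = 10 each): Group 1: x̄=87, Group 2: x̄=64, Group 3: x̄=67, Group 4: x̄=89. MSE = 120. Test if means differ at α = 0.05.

Grand mean = 76.75. SS_between = 5127.5, MS_between = 1709.17. F = 14.243, F_crit ≈ 2.866. Reject H₀.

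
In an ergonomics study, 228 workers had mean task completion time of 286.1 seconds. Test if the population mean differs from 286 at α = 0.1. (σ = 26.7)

z = (x̄ - μ₀)/(σ/√n) = (286.1 - 286)/(26.7/√228) = 0.057. Critical value: ±1.645. Since |0.057| ≤ 1.645, Fail to reject H₀.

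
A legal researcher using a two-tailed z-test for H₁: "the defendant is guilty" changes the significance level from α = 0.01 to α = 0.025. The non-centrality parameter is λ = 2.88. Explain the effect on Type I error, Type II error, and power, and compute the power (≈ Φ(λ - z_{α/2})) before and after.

Increasing α from 0.01 to 0.025:
• Type I error rate increases (α is the Type I rate by definition).
• Critical value moves from z_{α/2} = 2.576 to 2.241, so power = Φ(λ - z_{α/2}) goes from Φ(2.88 - 2.576) = 0.619 to Φ(2.88 - 2.241) = 0.739.
• Type II error rate β = 1 - power therefore decreases (0.381 → 0.261).
Appropriate when false negatives are costly — here, acquitting a guilty person.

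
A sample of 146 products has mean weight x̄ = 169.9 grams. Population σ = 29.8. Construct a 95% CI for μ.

CI = x̄ ± z*(σ/√n) = 169.9 ± 1.96(29.8/√146) = 169.9 ± 4.83 = (165.07, 174.73)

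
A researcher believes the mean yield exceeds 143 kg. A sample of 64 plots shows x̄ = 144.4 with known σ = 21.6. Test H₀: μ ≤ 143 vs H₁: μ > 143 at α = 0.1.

z = 0.519. Critical value: 1.28. Fail to reject H₀.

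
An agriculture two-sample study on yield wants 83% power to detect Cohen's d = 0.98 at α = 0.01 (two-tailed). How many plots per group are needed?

z_{α/2} = 2.576, z_β = Φ⁻¹(0.83) = 0.954. For large effect (d = 0.98): n per group = 2(z_{α/2} + z_β)²/d² = 2(2.576 + 0.954)²/0.98² = 25.9 → 26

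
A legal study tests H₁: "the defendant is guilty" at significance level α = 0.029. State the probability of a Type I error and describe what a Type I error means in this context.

P(Type I error) = α = 0.029. A Type I error is rejecting H₀ when H₀ is actually true (false positive) — here, concluding that the defendant is guilty when in fact this is not the case. Consequence: convicting an innocent person.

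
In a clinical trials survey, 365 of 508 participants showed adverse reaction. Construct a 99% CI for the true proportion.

p̂ = 0.719. CI = p̂ ± z*√(p̂(1-p̂)/n) = (0.667, 0.77)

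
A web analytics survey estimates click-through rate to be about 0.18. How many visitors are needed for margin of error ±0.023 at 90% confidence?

n = z²p(1-p)/E² = 1.645²×0.18×0.82/0.023² = 755.03 → n = 756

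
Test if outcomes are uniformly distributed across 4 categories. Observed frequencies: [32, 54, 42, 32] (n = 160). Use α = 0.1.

Expected = 40 each. χ² = Σ(O-E)²/E = 8.2. df = 3, critical value = 6.251. Reject H₀.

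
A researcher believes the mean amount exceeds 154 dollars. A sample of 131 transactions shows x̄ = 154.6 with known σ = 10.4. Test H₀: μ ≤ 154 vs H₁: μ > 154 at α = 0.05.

z = 0.66. Critical value: 1.645. Fail to reject H₀.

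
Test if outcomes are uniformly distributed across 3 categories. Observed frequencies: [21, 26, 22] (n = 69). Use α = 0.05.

Expected = 23 each. χ² = Σ(O-E)²/E = 0.609. df = 2, critical value = 5.991. Fail to reject H₀.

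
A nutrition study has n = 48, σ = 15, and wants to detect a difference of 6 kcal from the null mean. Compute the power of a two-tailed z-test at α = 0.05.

SE = σ/√n = 15/√48 = 2.165. Non-centrality λ = d/SE = 6/2.165 = 2.771. Power ≈ Φ(λ - z_{α/2}) = Φ(2.771 - 1.96) = Φ(0.811) = 0.791.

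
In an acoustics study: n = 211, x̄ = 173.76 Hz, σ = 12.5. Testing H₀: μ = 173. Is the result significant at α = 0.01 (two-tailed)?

z = (173.76 - 173)/(12.5/√211) = 0.883. Since |z| ≤ 2.576, not significant at α = 0.01.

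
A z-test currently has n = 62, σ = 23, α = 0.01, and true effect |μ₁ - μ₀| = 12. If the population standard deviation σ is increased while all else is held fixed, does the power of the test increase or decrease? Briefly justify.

Power decreases: a larger σ inflates the standard error σ/√n, pulling the sampling distribution under H₁ back toward the critical value.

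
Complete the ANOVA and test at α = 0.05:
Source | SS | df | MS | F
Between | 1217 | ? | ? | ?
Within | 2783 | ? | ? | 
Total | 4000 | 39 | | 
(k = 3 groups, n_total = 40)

df_between = 2, df_within = 37. MS_between = 608.5, MS_within = 75.22. F = 8.09, F_crit ≈ 3.252. Reject H₀.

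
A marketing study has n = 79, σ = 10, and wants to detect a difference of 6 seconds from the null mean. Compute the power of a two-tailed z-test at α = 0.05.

SE = σ/√n = 10/√79 = 1.125. Non-centrality λ = d/SE = 6/1.125 = 5.333. Power ≈ Φ(λ - z_{α/2}) = Φ(5.333 - 1.96) = Φ(3.373) = 1.0.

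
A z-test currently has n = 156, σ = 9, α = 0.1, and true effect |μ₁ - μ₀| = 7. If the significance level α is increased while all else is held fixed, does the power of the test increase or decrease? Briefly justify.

Power increases: a larger α lowers the critical value, so more of the H₁ sampling distribution falls in the rejection region.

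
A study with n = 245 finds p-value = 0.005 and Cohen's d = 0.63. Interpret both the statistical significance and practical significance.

Statistically significant (p = 0.005 < 0.05). Cohen's d = 0.63 indicates a medium effect size. Both statistical and practical significance should be considered.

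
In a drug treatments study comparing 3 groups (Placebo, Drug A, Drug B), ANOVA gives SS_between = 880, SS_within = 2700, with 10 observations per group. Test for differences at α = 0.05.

df_between = 2, df_within = 27. F = MS_between/MS_within = 440.0/100.0 = 4.4. F_crit ≈ 3.354. Reject H₀. At least one mean differs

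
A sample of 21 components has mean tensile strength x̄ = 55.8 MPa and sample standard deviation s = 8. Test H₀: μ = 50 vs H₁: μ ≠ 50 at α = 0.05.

t = (x̄ - μ₀)/(s/√n) = (55.8 - 50)/(8/√21) = 3.322. df = 20, critical t = ±2.086. Reject H₀.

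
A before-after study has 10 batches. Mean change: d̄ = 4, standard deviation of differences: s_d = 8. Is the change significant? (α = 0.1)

t = d̄/(s_d/√n) = 4/(8/√10) = 1.581. df = 9, critical t = ±1.833. Fail to reject H₀.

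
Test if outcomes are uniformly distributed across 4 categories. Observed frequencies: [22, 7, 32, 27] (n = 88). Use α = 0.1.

Expected = 22 each. χ² = Σ(O-E)²/E = 15.909. df = 3, critical value = 6.251. Reject H₀.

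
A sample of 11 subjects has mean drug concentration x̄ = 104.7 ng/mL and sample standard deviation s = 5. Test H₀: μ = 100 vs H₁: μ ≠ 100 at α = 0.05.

t = (x̄ - μ₀)/(s/√n) = (104.7 - 100)/(5/√11) = 3.118. df = 10, critical t = ±2.228. Reject H₀.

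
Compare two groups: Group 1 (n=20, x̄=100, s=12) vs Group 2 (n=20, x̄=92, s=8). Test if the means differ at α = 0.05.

Pooled sp = 10.2. t = 2.481, df = 38. Critical t = ±2.024. Reject H₀.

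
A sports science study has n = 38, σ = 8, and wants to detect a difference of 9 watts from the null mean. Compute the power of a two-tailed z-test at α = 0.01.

SE = σ/√n = 8/√38 = 1.298. Non-centrality λ = d/SE = 9/1.298 = 6.935. Power ≈ Φ(λ - z_{α/2}) = Φ(6.935 - 2.576) = Φ(4.359) = 1.0.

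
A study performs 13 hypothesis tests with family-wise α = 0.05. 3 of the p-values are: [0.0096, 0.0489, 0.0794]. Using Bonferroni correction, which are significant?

Bonferroni α = 0.05/13 = 0.00385. None of the given p-values are significant.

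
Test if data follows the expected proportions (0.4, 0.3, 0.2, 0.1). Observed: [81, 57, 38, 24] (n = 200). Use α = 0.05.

Expected: [80.0, 60.0, 40.0, 20.0]. χ² = 1.062. df = 3, critical = 7.815. Fail to reject H₀.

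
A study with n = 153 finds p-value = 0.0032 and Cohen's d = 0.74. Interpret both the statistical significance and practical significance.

Statistically significant (p = 0.0032 < 0.05). Cohen's d = 0.74 indicates a medium effect size. Both statistical and practical significance should be considered.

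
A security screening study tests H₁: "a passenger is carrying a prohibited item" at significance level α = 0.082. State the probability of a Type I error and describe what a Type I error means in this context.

P(Type I error) = α = 0.082. A Type I error is rejecting H₀ when H₀ is actually true (false positive) — here, concluding that a passenger is carrying a prohibited item when in fact this is not the case. Consequence: detaining an innocent passenger — delay and inconvenience.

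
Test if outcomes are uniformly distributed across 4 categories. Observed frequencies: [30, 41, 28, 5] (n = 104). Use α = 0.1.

Expected = 26 each. χ² = Σ(O-E)²/E = 26.385. df = 3, critical value = 6.251. Reject H₀.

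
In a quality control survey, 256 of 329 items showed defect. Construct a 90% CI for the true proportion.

p̂ = 0.778. CI = p̂ ± z*√(p̂(1-p̂)/n) = (0.74, 0.816)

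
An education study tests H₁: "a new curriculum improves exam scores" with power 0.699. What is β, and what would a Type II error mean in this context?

β = 1 - power = 1 - 0.699 = 0.301. A Type II error is failing to reject H₀ when H₀ is false (false negative) — here, failing to conclude that a new curriculum improves exam scores when in fact it is true. Consequence: keeping the old curriculum when the new one would have helped students.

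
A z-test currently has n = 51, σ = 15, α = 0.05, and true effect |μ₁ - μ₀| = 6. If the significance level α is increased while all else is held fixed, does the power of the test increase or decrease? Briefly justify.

Power increases: a larger α lowers the critical value, so more of the H₁ sampling distribution falls in the rejection region.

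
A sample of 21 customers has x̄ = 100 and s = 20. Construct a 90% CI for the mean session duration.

CI = x̄ ± t*(s/√n) = 100 ± 1.725(20/√21) = (92.47, 107.53)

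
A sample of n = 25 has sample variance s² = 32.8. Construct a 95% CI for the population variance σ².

df = 24. χ²_{0.025} = 39.364, χ²_{0.975} = 12.401. CI for σ² = ((n-1)s²/χ²_{α/2}, (n-1)s²/χ²_{1-α/2}) = (24·32.8/39.364, 24·32.8/12.401) = (20.0, 63.48)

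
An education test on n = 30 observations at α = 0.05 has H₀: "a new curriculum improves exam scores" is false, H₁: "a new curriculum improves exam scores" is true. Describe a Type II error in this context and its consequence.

Type II error: failing to reject H₀ when it is false — concluding that a new curriculum improves exam scores is not supported when in fact it is. Consequence: keeping the old curriculum when the new one would have helped students.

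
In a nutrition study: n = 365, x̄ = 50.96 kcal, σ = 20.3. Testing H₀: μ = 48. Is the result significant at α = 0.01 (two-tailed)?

z = (50.96 - 48)/(20.3/√365) = 2.786. Since |z| > 2.576, significant at α = 0.01.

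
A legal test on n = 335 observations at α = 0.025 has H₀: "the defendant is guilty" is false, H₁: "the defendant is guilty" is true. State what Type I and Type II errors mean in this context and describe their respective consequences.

Type I (false positive): concluding that the defendant is guilty when it is not — convicting an innocent person. Type II (false negative): failing to conclude that the defendant is guilty when it is — acquitting a guilty person. Which is costlier depends on domain priorities and is a judgement call rather than a statistical fact.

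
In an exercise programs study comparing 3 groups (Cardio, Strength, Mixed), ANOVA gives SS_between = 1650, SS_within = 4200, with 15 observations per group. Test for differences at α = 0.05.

df_between = 2, df_within = 42. F = MS_between/MS_within = 825.0/100.0 = 8.25. F_crit ≈ 3.22. Reject H₀. At least one mean differs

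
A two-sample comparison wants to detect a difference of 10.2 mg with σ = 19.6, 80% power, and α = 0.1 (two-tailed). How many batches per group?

n per group = 2(z_α/2 + z_β)²σ²/d² = 2×(1.645 + 0.84)²×19.6²/10.2² = 45.6 → n = 46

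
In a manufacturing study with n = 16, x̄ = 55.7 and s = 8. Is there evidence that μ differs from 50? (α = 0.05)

t = (x̄ - μ₀)/(s/√n) = (55.7 - 50)/(8/√16) = 2.85. df = 15, critical t = ±2.131. Reject H₀.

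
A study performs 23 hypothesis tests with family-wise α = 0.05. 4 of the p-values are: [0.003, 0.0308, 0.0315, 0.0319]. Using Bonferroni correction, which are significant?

Bonferroni α = 0.05/23 = 0.00217. None of the given p-values are significant.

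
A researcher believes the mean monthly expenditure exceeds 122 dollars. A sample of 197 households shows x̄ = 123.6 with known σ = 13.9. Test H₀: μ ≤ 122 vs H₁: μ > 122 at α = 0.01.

z = 1.616. Critical value: 2.33. Fail to reject H₀.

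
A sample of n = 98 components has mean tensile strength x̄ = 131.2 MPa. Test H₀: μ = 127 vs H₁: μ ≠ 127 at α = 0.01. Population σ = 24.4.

z = (x̄ - μ₀)/(σ/√n) = (131.2 - 127)/(24.4/√98) = 1.704. Critical value: ±2.576. Since |1.704| ≤ 2.576, Fail to reject H₀.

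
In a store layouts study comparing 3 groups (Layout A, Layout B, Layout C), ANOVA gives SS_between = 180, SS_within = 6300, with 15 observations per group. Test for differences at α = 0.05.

df_between = 2, df_within = 42. F = MS_between/MS_within = 90.0/150.0 = 0.6. F_crit ≈ 3.22. Fail to reject H₀.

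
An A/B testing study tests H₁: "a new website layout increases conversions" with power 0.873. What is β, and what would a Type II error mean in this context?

β = 1 - power = 1 - 0.873 = 0.127. A Type II error is failing to reject H₀ when H₀ is false (false negative) — here, failing to conclude that a new website layout increases conversions when in fact it is true. Consequence: discarding a layout that would have improved conversions — lost revenue.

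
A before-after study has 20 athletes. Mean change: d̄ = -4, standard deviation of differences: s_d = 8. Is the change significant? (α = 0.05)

t = d̄/(s_d/√n) = -4/(8/√20) = -2.236. df = 19, critical t = ±2.093. Reject H₀.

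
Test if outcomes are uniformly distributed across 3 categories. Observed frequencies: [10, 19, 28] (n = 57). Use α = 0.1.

Expected = 19 each. χ² = Σ(O-E)²/E = 8.526. df = 2, critical value = 4.605. Reject H₀.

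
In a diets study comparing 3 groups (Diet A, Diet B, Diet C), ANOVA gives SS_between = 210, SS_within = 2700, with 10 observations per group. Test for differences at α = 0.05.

df_between = 2, df_within = 27. F = MS_between/MS_within = 105.0/100.0 = 1.05. F_crit ≈ 3.354. Fail to reject H₀.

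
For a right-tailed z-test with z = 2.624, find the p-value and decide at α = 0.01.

p = P(Z > 2.624) = 1 - Φ(2.624) ≈ 0.0043. Since p < 0.01, reject H₀ (significant) at α = 0.01.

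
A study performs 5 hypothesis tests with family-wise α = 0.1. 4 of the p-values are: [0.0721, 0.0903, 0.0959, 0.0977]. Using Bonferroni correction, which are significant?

Bonferroni α = 0.1/5 = 0.02. None of the given p-values are significant.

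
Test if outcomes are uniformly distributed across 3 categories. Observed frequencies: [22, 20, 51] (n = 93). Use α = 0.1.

Expected = 31 each. χ² = Σ(O-E)²/E = 19.419. df = 2, critical value = 4.605. Reject H₀.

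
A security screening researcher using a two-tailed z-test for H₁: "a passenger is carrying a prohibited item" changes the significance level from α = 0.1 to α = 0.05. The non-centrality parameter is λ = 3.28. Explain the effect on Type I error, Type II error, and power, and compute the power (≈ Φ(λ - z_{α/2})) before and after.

Decreasing α from 0.1 to 0.05:
• Type I error rate decreases (α is the Type I rate by definition).
• Critical value moves from z_{α/2} = 1.645 to 1.96, so power = Φ(λ - z_{α/2}) goes from Φ(3.28 - 1.645) = 0.949 to Φ(3.28 - 1.96) = 0.907.
• Type II error rate β = 1 - power therefore increases (0.051 → 0.093).
Appropriate when false positives are costly — here, detaining an innocent passenger — delay and inconvenience.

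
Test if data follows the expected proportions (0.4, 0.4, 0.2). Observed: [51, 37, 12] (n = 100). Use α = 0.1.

Expected: [40.0, 40.0, 20.0]. χ² = 6.45. df = 2, critical = 4.605. Reject H₀.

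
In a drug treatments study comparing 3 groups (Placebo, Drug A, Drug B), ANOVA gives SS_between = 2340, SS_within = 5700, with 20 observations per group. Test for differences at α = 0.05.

df_between = 2, df_within = 57. F = MS_between/MS_within = 1170.0/100.0 = 11.7. F_crit ≈ 3.159. Reject H₀. At least one mean differs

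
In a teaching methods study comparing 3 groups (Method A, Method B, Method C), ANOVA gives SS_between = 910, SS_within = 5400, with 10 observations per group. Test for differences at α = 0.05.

df_between = 2, df_within = 27. F = MS_between/MS_within = 455.0/200.0 = 2.275. F_crit ≈ 3.354. Fail to reject H₀.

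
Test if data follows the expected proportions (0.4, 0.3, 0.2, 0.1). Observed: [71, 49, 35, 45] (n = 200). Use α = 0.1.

Expected: [80.0, 60.0, 40.0, 20.0]. χ² = 34.904. df = 3, critical = 6.251. Reject H₀.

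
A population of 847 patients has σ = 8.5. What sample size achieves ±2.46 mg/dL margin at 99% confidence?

Without FPC: n₀ = (2.576×8.5/2.46)² = 79.224. With FPC: n = n₀N/(n₀+N-1) = 72.5 → n = 73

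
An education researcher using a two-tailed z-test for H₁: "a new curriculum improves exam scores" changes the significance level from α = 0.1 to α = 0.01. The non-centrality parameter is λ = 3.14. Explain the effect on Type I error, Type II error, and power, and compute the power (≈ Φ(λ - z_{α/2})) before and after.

Decreasing α from 0.1 to 0.01:
• Type I error rate decreases (α is the Type I rate by definition).
• Critical value moves from z_{α/2} = 1.645 to 2.576, so power = Φ(λ - z_{α/2}) goes from Φ(3.14 - 1.645) = 0.933 to Φ(3.14 - 2.576) = 0.714.
• Type II error rate β = 1 - power therefore increases (0.067 → 0.286).
Appropriate when false positives are costly — here, adopting a curriculum that gives no real benefit — disruption for nothing.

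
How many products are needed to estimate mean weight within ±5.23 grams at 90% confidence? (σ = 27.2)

n = (z*σ/E)² = (1.645×27.2/5.23)² = 73.2 → n = 74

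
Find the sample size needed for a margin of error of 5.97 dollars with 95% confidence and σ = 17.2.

n = (z*σ/E)² = (1.96×17.2/5.97)² = 31.9 → n = 32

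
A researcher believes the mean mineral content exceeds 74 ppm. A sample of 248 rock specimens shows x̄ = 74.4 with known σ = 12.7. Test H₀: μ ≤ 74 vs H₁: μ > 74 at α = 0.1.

z = 0.496. Critical value: 1.28. Fail to reject H₀.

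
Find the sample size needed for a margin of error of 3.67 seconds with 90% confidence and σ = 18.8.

n = (z*σ/E)² = (1.645×18.8/3.67)² = 71.01 → n = 72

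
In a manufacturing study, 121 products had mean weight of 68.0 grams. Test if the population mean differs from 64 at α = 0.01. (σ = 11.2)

z = (x̄ - μ₀)/(σ/√n) = (68.0 - 64)/(11.2/√121) = 3.929. Critical value: ±2.576. Since |3.929| > 2.576, Reject H₀.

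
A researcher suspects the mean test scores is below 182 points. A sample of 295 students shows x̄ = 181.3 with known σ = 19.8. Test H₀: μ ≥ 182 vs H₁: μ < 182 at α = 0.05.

z = -0.607. Critical value: -1.645. Fail to reject H₀.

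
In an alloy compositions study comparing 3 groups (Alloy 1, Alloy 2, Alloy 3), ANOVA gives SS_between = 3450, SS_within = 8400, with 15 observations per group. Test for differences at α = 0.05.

df_between = 2, df_within = 42. F = MS_between/MS_within = 1725.0/200.0 = 8.625. F_crit ≈ 3.22. Reject H₀. At least one mean differs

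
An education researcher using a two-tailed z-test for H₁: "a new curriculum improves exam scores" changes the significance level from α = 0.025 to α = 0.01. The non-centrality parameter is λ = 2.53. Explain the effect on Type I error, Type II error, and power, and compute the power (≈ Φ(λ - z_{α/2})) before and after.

Decreasing α from 0.025 to 0.01:
• Type I error rate decreases (α is the Type I rate by definition).
• Critical value moves from z_{α/2} = 2.241 to 2.576, so power = Φ(λ - z_{α/2}) goes from Φ(2.53 - 2.241) = 0.614 to Φ(2.53 - 2.576) = 0.482.
• Type II error rate β = 1 - power therefore increases (0.386 → 0.518).
Appropriate when false positives are costly — here, adopting a curriculum that gives no real benefit — disruption for nothing.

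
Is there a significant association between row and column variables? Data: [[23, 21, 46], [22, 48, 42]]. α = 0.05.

χ² = 8.474. df = 2, critical = 5.991. Reject H₀. Variables are dependent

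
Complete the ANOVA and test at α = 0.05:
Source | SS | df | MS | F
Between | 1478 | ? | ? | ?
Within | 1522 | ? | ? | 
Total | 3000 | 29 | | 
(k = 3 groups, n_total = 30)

df_between = 2, df_within = 27. MS_between = 739.0, MS_within = 56.37. F = 13.11, F_crit ≈ 3.354. Reject H₀.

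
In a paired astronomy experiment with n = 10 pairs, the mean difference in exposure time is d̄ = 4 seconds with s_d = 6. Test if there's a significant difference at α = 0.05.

t = d̄/(s_d/√n) = 4/(6/√10) = 2.108. df = 9, critical t = ±2.262. Fail to reject H₀.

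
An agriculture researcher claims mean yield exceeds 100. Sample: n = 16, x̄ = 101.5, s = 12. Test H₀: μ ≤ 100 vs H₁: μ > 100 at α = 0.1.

t = (101.5 - 100)/(12/√16) = 0.5, df = 15. Critical t = 1.341. Fail to reject H₀.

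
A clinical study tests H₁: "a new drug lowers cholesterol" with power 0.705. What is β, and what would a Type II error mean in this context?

β = 1 - power = 1 - 0.705 = 0.295. A Type II error is failing to reject H₀ when H₀ is false (false negative) — here, failing to conclude that a new drug lowers cholesterol when in fact it is true. Consequence: shelving an effective drug — patients miss out on a treatment that would have helped.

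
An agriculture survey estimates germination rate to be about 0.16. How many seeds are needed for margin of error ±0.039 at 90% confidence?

n = z²p(1-p)/E² = 1.645²×0.16×0.84/0.039² = 239.1 → n = 240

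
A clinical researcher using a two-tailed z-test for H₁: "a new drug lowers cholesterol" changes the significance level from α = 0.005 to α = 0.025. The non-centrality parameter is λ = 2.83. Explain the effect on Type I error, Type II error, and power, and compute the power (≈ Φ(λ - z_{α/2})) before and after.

Increasing α from 0.005 to 0.025:
• Type I error rate increases (α is the Type I rate by definition).
• Critical value moves from z_{α/2} = 2.807 to 2.241, so power = Φ(λ - z_{α/2}) goes from Φ(2.83 - 2.807) = 0.509 to Φ(2.83 - 2.241) = 0.722.
• Type II error rate β = 1 - power therefore decreases (0.491 → 0.278).
Appropriate when false negatives are costly — here, shelving an effective drug — patients miss out on a treatment that would have helped.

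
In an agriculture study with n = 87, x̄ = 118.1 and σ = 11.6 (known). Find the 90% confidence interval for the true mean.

CI = x̄ ± z*(σ/√n) = 118.1 ± 1.645(11.6/√87) = 118.1 ± 2.05 = (116.05, 120.15)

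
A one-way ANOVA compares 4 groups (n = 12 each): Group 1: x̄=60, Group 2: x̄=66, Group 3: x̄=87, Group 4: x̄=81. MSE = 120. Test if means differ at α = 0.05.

Grand mean = 73.5. SS_between = 5724.0, MS_between = 1908.0. F = 15.9, F_crit ≈ 2.816. Reject H₀.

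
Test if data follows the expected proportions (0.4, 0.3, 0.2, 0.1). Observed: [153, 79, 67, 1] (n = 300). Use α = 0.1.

Expected: [120.0, 90.0, 60.0, 30.0]. χ² = 39.269. df = 3, critical = 6.251. Reject H₀.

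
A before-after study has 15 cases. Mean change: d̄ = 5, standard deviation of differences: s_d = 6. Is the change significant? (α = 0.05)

t = d̄/(s_d/√n) = 5/(6/√15) = 3.227. df = 14, critical t = ±2.145. Reject H₀.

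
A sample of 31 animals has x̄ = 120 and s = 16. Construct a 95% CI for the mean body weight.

CI = x̄ ± t*(s/√n) = 120 ± 2.042(16/√31) = (114.13, 125.87)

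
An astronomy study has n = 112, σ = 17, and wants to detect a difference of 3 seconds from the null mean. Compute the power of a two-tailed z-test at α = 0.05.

SE = σ/√n = 17/√112 = 1.606. Non-centrality λ = d/SE = 3/1.606 = 1.868. Power ≈ Φ(λ - z_{α/2}) = Φ(1.868 - 1.96) = Φ(-0.092) = 0.463.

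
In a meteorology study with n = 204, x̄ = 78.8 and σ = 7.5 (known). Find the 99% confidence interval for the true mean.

CI = x̄ ± z*(σ/√n) = 78.8 ± 2.576(7.5/√204) = 78.8 ± 1.35 = (77.45, 80.15)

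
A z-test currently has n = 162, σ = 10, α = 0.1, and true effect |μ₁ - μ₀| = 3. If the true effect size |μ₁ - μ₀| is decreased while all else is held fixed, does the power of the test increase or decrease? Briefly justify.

Power decreases: a smaller true effect decreases the non-centrality λ = |μ₁ - μ₀|/(σ/√n).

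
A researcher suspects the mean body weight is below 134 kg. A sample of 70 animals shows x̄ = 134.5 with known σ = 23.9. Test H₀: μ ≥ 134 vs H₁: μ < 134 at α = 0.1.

z = 0.175. Critical value: -1.28. Fail to reject H₀.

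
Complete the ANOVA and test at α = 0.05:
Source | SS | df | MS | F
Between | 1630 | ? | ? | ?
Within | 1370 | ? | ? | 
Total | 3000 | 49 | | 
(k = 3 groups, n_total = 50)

df_between = 2, df_within = 47. MS_between = 815.0, MS_within = 29.15. F = 27.96, F_crit ≈ 3.195. Reject H₀.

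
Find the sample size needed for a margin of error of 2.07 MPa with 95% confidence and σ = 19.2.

n = (z*σ/E)² = (1.96×19.2/2.07)² = 330.5 → n = 331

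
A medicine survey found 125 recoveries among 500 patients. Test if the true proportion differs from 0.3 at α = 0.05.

p̂ = 0.25, p₀ = 0.3. z = (p̂ - p₀)/√(p₀(1-p₀)/n) = -2.44. Critical: ±1.96. Reject H₀.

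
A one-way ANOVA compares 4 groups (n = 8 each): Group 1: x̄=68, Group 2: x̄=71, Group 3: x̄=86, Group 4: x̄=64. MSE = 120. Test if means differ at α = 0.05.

Grand mean = 72.25. SS_between = 2214.0, MS_between = 738.0. F = 6.15, F_crit ≈ 2.947. Reject H₀.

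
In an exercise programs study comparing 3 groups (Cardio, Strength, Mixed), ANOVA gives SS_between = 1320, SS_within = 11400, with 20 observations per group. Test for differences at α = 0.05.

df_between = 2, df_within = 57. F = MS_between/MS_within = 660.0/200.0 = 3.3. F_crit ≈ 3.159. Reject H₀. At least one mean differs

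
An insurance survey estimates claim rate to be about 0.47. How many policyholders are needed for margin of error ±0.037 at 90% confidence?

n = z²p(1-p)/E² = 1.645²×0.47×0.53/0.037² = 492.4 → n = 493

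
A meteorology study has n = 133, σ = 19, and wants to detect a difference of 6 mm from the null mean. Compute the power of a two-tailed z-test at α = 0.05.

SE = σ/√n = 19/√133 = 1.648. Non-centrality λ = d/SE = 6/1.648 = 3.642. Power ≈ Φ(λ - z_{α/2}) = Φ(3.642 - 1.96) = Φ(1.682) = 0.954.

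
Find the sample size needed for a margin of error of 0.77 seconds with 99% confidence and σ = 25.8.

n = (z*σ/E)² = (2.576×25.8/0.77)² = 7449.9 → n = 7450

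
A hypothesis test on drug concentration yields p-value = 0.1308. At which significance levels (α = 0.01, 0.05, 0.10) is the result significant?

p = 0.1308. Not significant at any of the given levels.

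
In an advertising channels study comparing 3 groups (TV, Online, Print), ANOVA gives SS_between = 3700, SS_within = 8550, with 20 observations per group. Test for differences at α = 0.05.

df_between = 2, df_within = 57. F = MS_between/MS_within = 1850.0/150.0 = 12.333. F_crit ≈ 3.159. Reject H₀. At least one mean differs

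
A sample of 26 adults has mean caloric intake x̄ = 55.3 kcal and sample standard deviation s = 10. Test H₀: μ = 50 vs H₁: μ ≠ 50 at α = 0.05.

t = (x̄ - μ₀)/(s/√n) = (55.3 - 50)/(10/√26) = 2.702. df = 25, critical t = ±2.06. Reject H₀.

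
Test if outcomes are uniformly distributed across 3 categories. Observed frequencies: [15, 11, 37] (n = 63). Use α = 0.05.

Expected = 21 each. χ² = Σ(O-E)²/E = 18.667. df = 2, critical value = 5.991. Reject H₀.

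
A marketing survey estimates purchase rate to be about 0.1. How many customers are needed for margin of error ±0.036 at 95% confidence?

n = z²p(1-p)/E² = 1.96²×0.1×0.9/0.036² = 266.8 → n = 267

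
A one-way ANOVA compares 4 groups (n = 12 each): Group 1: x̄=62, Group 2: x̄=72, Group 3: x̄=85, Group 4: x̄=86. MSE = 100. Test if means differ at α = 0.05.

Grand mean = 76.25. SS_between = 4713.0, MS_between = 1571.0. F = 15.71, F_crit ≈ 2.816. Reject H₀.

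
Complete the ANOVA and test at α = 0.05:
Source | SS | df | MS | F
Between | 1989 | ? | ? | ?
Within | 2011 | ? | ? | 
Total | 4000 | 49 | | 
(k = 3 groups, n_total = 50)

df_between = 2, df_within = 47. MS_between = 994.5, MS_within = 42.79. F = 23.243, F_crit ≈ 3.195. Reject H₀.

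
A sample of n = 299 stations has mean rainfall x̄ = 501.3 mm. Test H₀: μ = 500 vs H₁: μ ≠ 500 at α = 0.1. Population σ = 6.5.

z = (x̄ - μ₀)/(σ/√n) = (501.3 - 500)/(6.5/√299) = 3.458. Critical value: ±1.645. Since |3.458| > 1.645, Reject H₀.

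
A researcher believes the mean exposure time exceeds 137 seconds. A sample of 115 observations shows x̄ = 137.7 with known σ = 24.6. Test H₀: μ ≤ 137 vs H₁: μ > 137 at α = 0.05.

z = 0.305. Critical value: 1.645. Fail to reject H₀.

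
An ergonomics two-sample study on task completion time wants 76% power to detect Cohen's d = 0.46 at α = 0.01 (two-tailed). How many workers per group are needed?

z_{α/2} = 2.576, z_β = Φ⁻¹(0.76) = 0.706. For small effect (d = 0.46): n per group = 2(z_{α/2} + z_β)²/d² = 2(2.576 + 0.706)²/0.46² = 101.8 → 102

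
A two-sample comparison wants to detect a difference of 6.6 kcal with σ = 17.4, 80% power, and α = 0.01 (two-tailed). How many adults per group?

n per group = 2(z_α/2 + z_β)²σ²/d² = 2×(2.576 + 0.84)²×17.4²/6.6² = 162.2 → n = 163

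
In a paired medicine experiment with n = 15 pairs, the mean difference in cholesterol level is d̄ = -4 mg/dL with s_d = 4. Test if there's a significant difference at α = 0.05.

t = d̄/(s_d/√n) = -4/(4/√15) = -3.873. df = 14, critical t = ±2.145. Reject H₀.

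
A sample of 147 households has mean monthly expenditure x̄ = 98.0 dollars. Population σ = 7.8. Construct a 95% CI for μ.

CI = x̄ ± z*(σ/√n) = 98.0 ± 1.96(7.8/√147) = 98.0 ± 1.26 = (96.74, 99.26)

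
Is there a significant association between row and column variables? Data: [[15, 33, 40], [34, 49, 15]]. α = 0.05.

χ² = 21.377. df = 2, critical = 5.991. Reject H₀. Variables are dependent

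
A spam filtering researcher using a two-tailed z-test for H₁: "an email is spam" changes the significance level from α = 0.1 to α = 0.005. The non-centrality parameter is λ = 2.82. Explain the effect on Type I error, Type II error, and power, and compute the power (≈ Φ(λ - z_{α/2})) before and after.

Decreasing α from 0.1 to 0.005:
• Type I error rate decreases (α is the Type I rate by definition).
• Critical value moves from z_{α/2} = 1.645 to 2.807, so power = Φ(λ - z_{α/2}) goes from Φ(2.82 - 1.645) = 0.88 to Φ(2.82 - 2.807) = 0.505.
• Type II error rate β = 1 - power therefore increases (0.12 → 0.495).
Appropriate when false positives are costly — here, a legitimate email is sent to the spam folder and the user misses it.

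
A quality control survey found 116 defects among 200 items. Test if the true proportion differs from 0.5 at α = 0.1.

p̂ = 0.58, p₀ = 0.5. z = (p̂ - p₀)/√(p₀(1-p₀)/n) = 2.263. Critical: ±1.645. Reject H₀.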